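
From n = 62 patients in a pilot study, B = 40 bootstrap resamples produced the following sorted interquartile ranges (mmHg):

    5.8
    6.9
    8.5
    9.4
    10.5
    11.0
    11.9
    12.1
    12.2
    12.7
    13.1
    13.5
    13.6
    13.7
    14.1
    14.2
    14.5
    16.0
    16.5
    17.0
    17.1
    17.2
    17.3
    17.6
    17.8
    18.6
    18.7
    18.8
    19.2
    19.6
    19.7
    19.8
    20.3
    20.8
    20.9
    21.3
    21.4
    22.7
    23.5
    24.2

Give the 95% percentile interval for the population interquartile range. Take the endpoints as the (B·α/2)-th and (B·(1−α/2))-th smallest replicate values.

α = 0.05; lower rank = 40 × 0.025 = 1; upper rank = 40 × 0.975 = 39.
The 1st smallest replicate is 5.8; the 39th is 23.5.

(5.8, 23.5)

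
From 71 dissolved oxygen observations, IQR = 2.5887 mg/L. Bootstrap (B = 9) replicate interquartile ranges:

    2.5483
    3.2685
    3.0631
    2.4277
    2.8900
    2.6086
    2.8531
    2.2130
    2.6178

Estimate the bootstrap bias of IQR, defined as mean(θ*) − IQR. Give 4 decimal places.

mean(θ*) = (2.5483 + 3.2685 + 3.0631 + 2.4277 + 2.8900 + 2.6086 + 2.8531 + 2.2130 + 2.6178) / 9 = 2.72112
bias = 2.72112 − 2.5887

bias = +0.1324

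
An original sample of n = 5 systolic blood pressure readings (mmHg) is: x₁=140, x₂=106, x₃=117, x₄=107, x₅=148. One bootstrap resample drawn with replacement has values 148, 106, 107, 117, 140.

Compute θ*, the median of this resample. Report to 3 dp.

θ* = 117.000

Sorted: 106, 107, 117, 140, 148
Median = middle value = 117.000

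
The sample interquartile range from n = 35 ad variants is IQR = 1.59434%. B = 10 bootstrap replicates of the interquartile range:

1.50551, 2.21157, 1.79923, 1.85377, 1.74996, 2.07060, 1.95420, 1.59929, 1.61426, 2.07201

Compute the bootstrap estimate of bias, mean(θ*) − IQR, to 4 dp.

mean(θ*) = (1.50551 + 2.21157 + 1.79923 + 1.85377 + 1.74996 + 2.07060 + 1.95420 + 1.59929 + 1.61426 + 2.07201) / 10 = 1.84304
bias = 1.84304 − 1.59434

bias = +0.2487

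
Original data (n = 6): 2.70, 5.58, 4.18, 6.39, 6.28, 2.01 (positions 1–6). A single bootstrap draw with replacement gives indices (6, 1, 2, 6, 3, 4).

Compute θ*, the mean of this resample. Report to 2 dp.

Resample values: 2.01, 2.70, 5.58, 2.01, 4.18, 6.39.
Mean = (2.01 + 2.70 + 5.58 + 2.01 + 4.18 + 6.39) / 6 = 22.870 / 6 = 3.81

θ* = 3.81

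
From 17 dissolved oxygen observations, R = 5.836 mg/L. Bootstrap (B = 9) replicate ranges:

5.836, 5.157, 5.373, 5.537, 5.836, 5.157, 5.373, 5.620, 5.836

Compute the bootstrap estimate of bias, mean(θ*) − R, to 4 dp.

bias = −0.3110

mean(θ*) = (5.836 + 5.157 + 5.373 + 5.537 + 5.836 + 5.157 + 5.373 + 5.620 + 5.836) / 9 = 5.52500
bias = 5.52500 − 5.836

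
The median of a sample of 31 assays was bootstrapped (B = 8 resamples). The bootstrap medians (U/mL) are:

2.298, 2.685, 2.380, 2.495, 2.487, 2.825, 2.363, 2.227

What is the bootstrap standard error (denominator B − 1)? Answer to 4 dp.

Bootstrap SE is the standard deviation of the 8 replicate medians.
Mean of replicates: (2.298 + 2.685 + 2.380 + 2.495 + 2.487 + 2.825 + 2.363 + 2.227) / 8 = 19.76000 / 8 = 2.47000
Sum of squared deviations: (−0.17200)² + (+0.21500)² + (−0.09000)² + (+0.02500)² + (+0.01700)² + (+0.35500)² + (−0.10700)² + (−0.24300)² = 0.28135
Variance = 0.28135 / 7 = 0.04019
SE* = √0.04019

SE* = 0.2005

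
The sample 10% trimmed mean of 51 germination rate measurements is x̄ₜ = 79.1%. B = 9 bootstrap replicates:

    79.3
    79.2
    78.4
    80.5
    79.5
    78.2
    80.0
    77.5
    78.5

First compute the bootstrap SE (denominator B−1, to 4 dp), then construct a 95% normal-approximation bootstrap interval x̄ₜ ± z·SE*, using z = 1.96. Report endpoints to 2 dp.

(77.25, 80.95)

Mean of replicates = 79.0111; sum of squared deviations = 7.1289; SE* = √(7.1289/8) = 0.9440
Margin = 1.96 × 0.9440 = 1.850
Interval: 79.1 ± 1.850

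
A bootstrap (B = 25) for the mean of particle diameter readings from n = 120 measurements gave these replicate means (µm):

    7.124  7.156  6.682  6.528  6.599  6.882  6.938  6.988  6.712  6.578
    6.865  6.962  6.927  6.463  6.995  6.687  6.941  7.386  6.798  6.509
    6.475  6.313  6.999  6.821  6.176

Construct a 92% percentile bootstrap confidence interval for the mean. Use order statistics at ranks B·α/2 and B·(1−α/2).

(6.176, 7.156)

Sorted replicates: 6.176, 6.313, 6.463, 6.475, 6.509, 6.528, 6.578, 6.599, 6.682, 6.687, 6.712, 6.798, 6.821, 6.865, 6.882, 6.927, 6.938, 6.941, 6.962, 6.988, 6.995, 6.999, 7.124, 7.156, 7.386
α = 0.08; lower rank = 25 × 0.040 = 1; upper rank = 25 × 0.960 = 24.
The 1st smallest replicate is 6.176; the 24th is 7.156.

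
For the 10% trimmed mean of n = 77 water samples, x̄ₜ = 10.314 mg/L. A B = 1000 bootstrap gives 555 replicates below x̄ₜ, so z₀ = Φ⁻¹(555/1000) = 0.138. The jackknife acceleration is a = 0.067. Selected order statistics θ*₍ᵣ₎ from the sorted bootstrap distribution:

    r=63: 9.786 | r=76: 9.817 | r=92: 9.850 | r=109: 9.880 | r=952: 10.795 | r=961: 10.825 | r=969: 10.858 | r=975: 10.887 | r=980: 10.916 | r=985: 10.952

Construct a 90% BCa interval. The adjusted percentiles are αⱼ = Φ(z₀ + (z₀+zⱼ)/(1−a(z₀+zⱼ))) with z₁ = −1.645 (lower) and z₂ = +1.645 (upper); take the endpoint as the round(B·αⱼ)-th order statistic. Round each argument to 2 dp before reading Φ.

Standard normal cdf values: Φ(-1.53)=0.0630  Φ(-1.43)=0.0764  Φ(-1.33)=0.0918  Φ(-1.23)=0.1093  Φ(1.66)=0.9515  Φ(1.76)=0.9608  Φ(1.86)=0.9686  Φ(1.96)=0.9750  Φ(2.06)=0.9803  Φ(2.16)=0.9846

(9.880, 10.952)

Lower: z₀ + z₁ = 0.138 + (-1.645) = -1.507; 1 − a(z₀+z₁) = 1 − (0.067)(-1.507) = 1.1010; argument = 0.138 + (-1.507)/1.1010 = -1.2308 → -1.23.
α₁ = Φ(-1.23) = 0.1093; rank = round(1000 × 0.1093) = 109; θ*₍109₎ = 9.880.
Upper: z₀ + z₂ = 1.783; 1 − a(z₀+z₂) = 0.8805; argument = 2.1629 → 2.16; α₂ = 0.9846; rank = 985; θ*₍985₎ = 10.952.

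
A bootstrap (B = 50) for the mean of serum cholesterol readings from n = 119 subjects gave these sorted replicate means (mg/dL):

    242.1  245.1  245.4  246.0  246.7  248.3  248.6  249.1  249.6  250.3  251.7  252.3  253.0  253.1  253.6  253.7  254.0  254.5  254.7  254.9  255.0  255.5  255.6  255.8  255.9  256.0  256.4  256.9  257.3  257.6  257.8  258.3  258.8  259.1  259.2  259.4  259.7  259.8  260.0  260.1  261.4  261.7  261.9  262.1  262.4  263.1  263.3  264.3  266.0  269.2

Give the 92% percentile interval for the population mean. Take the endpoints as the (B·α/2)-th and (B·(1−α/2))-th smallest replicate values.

α = 0.08; lower rank = 50 × 0.040 = 2; upper rank = 50 × 0.960 = 48.
The 2nd smallest replicate is 245.1; the 48th is 264.3.

(245.1, 264.3)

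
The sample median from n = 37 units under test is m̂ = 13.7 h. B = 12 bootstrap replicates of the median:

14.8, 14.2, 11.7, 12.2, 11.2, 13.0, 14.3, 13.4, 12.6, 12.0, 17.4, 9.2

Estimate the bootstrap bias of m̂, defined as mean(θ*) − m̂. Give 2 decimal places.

mean(θ*) = (14.8 + 14.2 + 11.7 + 12.2 + 11.2 + 13.0 + 14.3 + 13.4 + 12.6 + 12.0 + 17.4 + 9.2) / 12 = 13.000
bias = 13.000 − 13.7

bias = −0.70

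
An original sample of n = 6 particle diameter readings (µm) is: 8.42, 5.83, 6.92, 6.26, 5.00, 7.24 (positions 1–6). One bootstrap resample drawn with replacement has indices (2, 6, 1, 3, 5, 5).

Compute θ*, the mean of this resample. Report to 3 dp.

θ* = 6.402

Resample values: 5.83, 7.24, 8.42, 6.92, 5.00, 5.00.
Mean = (5.83 + 7.24 + 8.42 + 6.92 + 5.00 + 5.00) / 6 = 38.410 / 6 = 6.402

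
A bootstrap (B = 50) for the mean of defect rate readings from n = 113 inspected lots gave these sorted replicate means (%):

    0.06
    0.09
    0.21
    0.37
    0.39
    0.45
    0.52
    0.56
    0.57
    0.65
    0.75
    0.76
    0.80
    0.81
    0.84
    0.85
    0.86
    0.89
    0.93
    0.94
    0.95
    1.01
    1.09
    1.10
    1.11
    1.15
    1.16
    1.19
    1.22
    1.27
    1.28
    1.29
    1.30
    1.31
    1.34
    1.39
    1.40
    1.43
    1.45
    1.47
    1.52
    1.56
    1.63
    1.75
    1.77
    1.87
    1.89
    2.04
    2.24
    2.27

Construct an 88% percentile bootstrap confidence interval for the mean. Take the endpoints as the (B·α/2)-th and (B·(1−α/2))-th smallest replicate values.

α = 0.12; lower rank = 50 × 0.060 = 3; upper rank = 50 × 0.940 = 47.
The 3rd smallest replicate is 0.21; the 47th is 1.89.

(0.21, 1.89)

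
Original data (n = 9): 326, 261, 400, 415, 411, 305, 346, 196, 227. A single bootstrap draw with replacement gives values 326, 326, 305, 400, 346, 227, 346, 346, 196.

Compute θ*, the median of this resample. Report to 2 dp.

Sorted: 196, 227, 305, 326, 326, 346, 346, 346, 400
Median = middle value = 326.00

θ* = 326.00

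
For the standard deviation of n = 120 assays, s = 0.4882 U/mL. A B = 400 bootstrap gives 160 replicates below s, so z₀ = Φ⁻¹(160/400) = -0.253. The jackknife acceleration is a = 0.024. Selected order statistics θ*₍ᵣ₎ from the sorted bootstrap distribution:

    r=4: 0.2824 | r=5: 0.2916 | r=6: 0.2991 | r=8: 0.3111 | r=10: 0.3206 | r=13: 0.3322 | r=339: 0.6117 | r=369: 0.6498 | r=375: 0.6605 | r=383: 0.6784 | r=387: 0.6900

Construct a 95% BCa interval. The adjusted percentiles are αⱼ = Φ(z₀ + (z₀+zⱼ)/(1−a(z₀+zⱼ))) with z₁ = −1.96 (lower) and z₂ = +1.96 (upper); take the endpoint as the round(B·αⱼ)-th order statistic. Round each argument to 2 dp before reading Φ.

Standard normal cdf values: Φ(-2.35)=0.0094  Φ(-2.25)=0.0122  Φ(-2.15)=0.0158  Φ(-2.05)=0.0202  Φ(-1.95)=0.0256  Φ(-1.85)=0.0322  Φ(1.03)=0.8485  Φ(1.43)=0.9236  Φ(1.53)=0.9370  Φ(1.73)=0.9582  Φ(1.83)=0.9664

Lower: z₀ + z₁ = -0.253 + (-1.960) = -2.213; 1 − a(z₀+z₁) = 1 − (0.024)(-2.213) = 1.0531; argument = -0.253 + (-2.213)/1.0531 = -2.3544 → -2.35.
α₁ = Φ(-2.35) = 0.0094; rank = round(400 × 0.0094) = 4; θ*₍4₎ = 0.2824.
Upper: z₀ + z₂ = 1.707; 1 − a(z₀+z₂) = 0.9590; argument = 1.5269 → 1.53; α₂ = 0.9370; rank = 375; θ*₍375₎ = 0.6605.

(0.2824, 0.6605)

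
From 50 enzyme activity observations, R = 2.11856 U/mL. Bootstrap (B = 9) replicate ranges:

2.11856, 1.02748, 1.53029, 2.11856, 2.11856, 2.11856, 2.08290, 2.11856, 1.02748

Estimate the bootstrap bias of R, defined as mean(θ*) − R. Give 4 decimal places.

bias = −0.3118

mean(θ*) = (2.11856 + 1.02748 + 1.53029 + 2.11856 + 2.11856 + 2.11856 + 2.08290 + 2.11856 + 1.02748) / 9 = 1.80677
bias = 1.80677 − 2.11856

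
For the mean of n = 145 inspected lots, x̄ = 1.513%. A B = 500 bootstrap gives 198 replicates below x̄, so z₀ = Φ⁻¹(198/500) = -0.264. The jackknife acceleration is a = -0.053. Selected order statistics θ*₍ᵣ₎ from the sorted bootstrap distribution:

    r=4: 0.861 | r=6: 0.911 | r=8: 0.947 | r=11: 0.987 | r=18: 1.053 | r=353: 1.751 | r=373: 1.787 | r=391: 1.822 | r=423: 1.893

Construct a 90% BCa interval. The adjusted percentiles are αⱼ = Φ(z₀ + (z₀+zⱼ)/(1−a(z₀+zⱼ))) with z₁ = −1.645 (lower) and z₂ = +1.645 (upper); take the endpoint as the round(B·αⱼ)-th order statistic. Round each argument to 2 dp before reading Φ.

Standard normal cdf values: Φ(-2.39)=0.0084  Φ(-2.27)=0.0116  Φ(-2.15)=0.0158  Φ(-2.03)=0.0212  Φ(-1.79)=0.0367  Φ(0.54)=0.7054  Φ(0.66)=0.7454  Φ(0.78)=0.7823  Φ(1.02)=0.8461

(0.861, 1.893)

Lower: z₀ + z₁ = -0.264 + (-1.645) = -1.909; 1 − a(z₀+z₁) = 1 − (-0.053)(-1.909) = 0.8988; argument = -0.264 + (-1.909)/0.8988 = -2.3879 → -2.39.
α₁ = Φ(-2.39) = 0.0084; rank = round(500 × 0.0084) = 4; θ*₍4₎ = 0.861.
Upper: z₀ + z₂ = 1.381; 1 − a(z₀+z₂) = 1.0732; argument = 1.0228 → 1.02; α₂ = 0.8461; rank = 423; θ*₍423₎ = 1.893.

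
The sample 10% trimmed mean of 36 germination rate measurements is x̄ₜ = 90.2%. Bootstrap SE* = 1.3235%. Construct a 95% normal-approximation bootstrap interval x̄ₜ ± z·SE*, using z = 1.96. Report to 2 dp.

Margin = 1.96 × 1.3235 = 2.594
Interval: 90.2 ± 2.594

(87.61, 92.79)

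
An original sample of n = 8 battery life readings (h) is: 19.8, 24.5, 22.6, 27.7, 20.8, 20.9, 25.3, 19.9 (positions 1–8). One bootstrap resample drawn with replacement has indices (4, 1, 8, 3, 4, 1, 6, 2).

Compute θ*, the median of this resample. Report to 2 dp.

θ* = 21.75

Resample values: 27.7, 19.8, 19.9, 22.6, 27.7, 19.8, 20.9, 24.5.
Sorted: 19.8, 19.8, 19.9, 20.9, 22.6, 24.5, 27.7, 27.7
Median = average of the two middle values = 21.75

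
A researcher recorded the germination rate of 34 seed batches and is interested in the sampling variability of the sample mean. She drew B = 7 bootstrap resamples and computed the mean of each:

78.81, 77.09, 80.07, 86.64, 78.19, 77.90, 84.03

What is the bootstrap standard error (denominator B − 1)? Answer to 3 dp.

Bootstrap SE is the standard deviation of the 7 replicate means.
Mean of replicates: (78.81 + 77.09 + 80.07 + 86.64 + 78.19 + 77.90 + 84.03) / 7 = 562.7300 / 7 = 80.3900
Sum of squared deviations: (−1.5800)² + (−3.3000)² + (−0.3200)² + (+6.2500)² + (−2.2000)² + (−2.4900)² + (+3.6400)² = 76.8410
Variance = 76.8410 / 6 = 12.8068
SE* = √12.8068

SE* = 3.579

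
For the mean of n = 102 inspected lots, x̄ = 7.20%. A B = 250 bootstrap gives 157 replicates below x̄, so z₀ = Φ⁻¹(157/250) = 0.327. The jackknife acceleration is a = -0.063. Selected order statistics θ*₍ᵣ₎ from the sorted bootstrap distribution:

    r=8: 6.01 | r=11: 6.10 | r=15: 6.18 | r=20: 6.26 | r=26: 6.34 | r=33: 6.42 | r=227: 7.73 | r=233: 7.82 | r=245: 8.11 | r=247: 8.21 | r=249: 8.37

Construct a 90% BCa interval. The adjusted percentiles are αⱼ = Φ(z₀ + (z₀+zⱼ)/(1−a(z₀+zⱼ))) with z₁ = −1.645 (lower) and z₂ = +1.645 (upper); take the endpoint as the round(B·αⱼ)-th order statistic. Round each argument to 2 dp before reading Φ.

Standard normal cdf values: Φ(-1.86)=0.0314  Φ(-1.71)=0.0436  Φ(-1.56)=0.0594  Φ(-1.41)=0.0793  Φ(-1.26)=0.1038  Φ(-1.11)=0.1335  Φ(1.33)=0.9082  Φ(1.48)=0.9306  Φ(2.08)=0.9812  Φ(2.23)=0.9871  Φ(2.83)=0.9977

(6.42, 8.11)

Lower: z₀ + z₁ = 0.327 + (-1.645) = -1.318; 1 − a(z₀+z₁) = 1 − (-0.063)(-1.318) = 0.9170; argument = 0.327 + (-1.318)/0.9170 = -1.1103 → -1.11.
α₁ = Φ(-1.11) = 0.1335; rank = round(250 × 0.1335) = 33; θ*₍33₎ = 6.42.
Upper: z₀ + z₂ = 1.972; 1 − a(z₀+z₂) = 1.1242; argument = 2.0811 → 2.08; α₂ = 0.9812; rank = 245; θ*₍245₎ = 8.11.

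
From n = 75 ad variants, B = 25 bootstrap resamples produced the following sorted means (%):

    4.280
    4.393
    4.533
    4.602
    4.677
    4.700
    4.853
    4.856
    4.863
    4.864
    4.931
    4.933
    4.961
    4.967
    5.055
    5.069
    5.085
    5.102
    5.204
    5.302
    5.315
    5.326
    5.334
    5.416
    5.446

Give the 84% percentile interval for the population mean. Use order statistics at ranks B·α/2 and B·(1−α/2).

(4.393, 5.334)

α = 0.16; lower rank = 25 × 0.080 = 2; upper rank = 25 × 0.920 = 23.
The 2nd smallest replicate is 4.393; the 23rd is 5.334.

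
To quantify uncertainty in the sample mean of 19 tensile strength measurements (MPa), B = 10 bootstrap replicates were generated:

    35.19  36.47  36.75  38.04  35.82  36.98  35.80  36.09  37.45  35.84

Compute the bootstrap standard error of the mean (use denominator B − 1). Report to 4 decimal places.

Bootstrap SE is the standard deviation of the 10 replicate means.
Mean of replicates: (35.19 + 36.47 + 36.75 + 38.04 + 35.82 + 36.98 + 35.80 + 36.09 + 37.45 + 35.84) / 10 = 364.43000 / 10 = 36.44300
Sum of squared deviations: (−1.25300)² + (+0.02700)² + (+0.30700)² + (+1.59700)² + (−0.62300)² + (+0.53700)² + (−0.64300)² + (−0.35300)² + (+1.00700)² + (−0.60300)² = 6.80761
Variance = 6.80761 / 9 = 0.75640
SE* = √0.75640

SE* = 0.8697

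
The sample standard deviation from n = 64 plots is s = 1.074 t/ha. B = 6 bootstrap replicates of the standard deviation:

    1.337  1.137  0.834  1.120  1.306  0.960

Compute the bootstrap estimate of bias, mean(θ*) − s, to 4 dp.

bias = +0.0417

mean(θ*) = (1.337 + 1.137 + 0.834 + 1.120 + 1.306 + 0.960) / 6 = 1.11567
bias = 1.11567 − 1.074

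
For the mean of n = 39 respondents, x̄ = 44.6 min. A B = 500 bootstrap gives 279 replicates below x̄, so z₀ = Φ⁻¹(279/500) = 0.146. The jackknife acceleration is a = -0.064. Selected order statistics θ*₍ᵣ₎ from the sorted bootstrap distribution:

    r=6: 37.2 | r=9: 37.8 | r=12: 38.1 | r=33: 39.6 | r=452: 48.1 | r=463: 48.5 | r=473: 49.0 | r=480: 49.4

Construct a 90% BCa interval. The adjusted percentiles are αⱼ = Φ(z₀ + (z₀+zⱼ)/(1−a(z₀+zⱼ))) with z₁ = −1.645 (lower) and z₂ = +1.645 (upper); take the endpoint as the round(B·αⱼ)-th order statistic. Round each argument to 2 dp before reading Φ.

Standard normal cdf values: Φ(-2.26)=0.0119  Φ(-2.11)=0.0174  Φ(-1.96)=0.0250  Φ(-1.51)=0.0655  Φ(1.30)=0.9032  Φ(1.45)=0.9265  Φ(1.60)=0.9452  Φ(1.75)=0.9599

(39.6, 49.4)

Lower: z₀ + z₁ = 0.146 + (-1.645) = -1.499; 1 − a(z₀+z₁) = 1 − (-0.064)(-1.499) = 0.9041; argument = 0.146 + (-1.499)/0.9041 = -1.5121 → -1.51.
α₁ = Φ(-1.51) = 0.0655; rank = round(500 × 0.0655) = 33; θ*₍33₎ = 39.6.
Upper: z₀ + z₂ = 1.791; 1 − a(z₀+z₂) = 1.1146; argument = 1.7528 → 1.75; α₂ = 0.9599; rank = 480; θ*₍480₎ = 49.4.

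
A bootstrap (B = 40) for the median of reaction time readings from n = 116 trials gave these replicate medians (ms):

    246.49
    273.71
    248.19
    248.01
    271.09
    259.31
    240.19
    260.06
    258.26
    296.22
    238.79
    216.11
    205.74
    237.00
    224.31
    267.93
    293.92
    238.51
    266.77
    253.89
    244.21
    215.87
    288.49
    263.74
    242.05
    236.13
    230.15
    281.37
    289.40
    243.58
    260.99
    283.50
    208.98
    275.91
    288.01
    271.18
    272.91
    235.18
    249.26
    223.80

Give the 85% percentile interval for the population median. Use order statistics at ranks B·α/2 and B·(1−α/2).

Sorted replicates: 205.74, 208.98, 215.87, 216.11, 223.80, 224.31, 230.15, 235.18, 236.13, 237.00, 238.51, 238.79, 240.19, 242.05, 243.58, 244.21, 246.49, 248.01, 248.19, 249.26, 253.89, 258.26, 259.31, 260.06, 260.99, 263.74, 266.77, 267.93, 271.09, 271.18, 272.91, 273.71, 275.91, 281.37, 283.50, 288.01, 288.49, 289.40, 293.92, 296.22
α = 0.15; lower rank = 40 × 0.075 = 3; upper rank = 40 × 0.925 = 37.
The 3rd smallest replicate is 215.87; the 37th is 288.49.

(215.87, 288.49)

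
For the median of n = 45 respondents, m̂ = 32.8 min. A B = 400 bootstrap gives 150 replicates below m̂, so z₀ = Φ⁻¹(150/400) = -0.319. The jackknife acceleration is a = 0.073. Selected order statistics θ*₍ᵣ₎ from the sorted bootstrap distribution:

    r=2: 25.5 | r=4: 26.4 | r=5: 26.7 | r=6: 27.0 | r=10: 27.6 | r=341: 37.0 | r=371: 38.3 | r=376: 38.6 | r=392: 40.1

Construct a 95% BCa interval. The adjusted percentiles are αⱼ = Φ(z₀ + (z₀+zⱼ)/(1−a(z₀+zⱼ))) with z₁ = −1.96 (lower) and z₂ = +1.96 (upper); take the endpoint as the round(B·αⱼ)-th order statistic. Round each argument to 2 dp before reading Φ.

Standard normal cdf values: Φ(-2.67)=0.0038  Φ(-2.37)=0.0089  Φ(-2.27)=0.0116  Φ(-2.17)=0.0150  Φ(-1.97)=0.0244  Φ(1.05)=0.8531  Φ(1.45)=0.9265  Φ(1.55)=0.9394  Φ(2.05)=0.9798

Lower: z₀ + z₁ = -0.319 + (-1.960) = -2.279; 1 − a(z₀+z₁) = 1 − (0.073)(-2.279) = 1.1664; argument = -0.319 + (-2.279)/1.1664 = -2.2729 → -2.27.
α₁ = Φ(-2.27) = 0.0116; rank = round(400 × 0.0116) = 5; θ*₍5₎ = 26.7.
Upper: z₀ + z₂ = 1.641; 1 − a(z₀+z₂) = 0.8802; argument = 1.5453 → 1.55; α₂ = 0.9394; rank = 376; θ*₍376₎ = 38.6.

(26.7, 38.6)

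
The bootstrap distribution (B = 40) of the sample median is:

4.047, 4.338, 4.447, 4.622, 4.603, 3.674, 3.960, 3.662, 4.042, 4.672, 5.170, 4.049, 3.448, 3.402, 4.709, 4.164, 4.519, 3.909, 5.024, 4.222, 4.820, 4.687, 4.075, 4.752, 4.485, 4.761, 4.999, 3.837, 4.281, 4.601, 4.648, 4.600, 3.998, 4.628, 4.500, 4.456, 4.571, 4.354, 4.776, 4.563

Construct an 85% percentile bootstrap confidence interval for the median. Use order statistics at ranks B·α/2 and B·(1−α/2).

(3.662, 4.820)

Sorted replicates: 3.402, 3.448, 3.662, 3.674, 3.837, 3.909, 3.960, 3.998, 4.042, 4.047, 4.049, 4.075, 4.164, 4.222, 4.281, 4.338, 4.354, 4.447, 4.456, 4.485, 4.500, 4.519, 4.563, 4.571, 4.600, 4.601, 4.603, 4.622, 4.628, 4.648, 4.672, 4.687, 4.709, 4.752, 4.761, 4.776, 4.820, 4.999, 5.024, 5.170
α = 0.15; lower rank = 40 × 0.075 = 3; upper rank = 40 × 0.925 = 37.
The 3rd smallest replicate is 3.662; the 37th is 4.820.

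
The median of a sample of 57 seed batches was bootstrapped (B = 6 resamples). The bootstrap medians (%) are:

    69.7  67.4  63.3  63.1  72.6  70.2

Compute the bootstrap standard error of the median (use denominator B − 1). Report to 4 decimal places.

Bootstrap SE is the standard deviation of the 6 replicate medians.
Mean of replicates: (69.7 + 67.4 + 63.3 + 63.1 + 72.6 + 70.2) / 6 = 406.30000 / 6 = 67.71667
Sum of squared deviations: (+1.98333)² + (−0.31667)² + (−4.41667)² + (−4.61667)² + (+4.88333)² + (+2.48333)² = 74.86833
Variance = 74.86833 / 5 = 14.97367
SE* = √14.97367

SE* = 3.8696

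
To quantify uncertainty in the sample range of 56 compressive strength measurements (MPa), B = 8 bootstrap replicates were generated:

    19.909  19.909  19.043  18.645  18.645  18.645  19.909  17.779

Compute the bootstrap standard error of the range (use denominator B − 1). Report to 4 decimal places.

Bootstrap SE is the standard deviation of the 8 replicate ranges.
Mean of replicates: (19.909 + 19.909 + 19.043 + 18.645 + 18.645 + 18.645 + 19.909 + 17.779) / 8 = 152.48400 / 8 = 19.06050
Sum of squared deviations: (+0.84850)² + (+0.84850)² + (−0.01750)² + (−0.41550)² + (−0.41550)² + (−0.41550)² + (+0.84850)² + (−1.28150)² = 4.32033
Variance = 4.32033 / 7 = 0.61719
SE* = √0.61719

SE* = 0.7856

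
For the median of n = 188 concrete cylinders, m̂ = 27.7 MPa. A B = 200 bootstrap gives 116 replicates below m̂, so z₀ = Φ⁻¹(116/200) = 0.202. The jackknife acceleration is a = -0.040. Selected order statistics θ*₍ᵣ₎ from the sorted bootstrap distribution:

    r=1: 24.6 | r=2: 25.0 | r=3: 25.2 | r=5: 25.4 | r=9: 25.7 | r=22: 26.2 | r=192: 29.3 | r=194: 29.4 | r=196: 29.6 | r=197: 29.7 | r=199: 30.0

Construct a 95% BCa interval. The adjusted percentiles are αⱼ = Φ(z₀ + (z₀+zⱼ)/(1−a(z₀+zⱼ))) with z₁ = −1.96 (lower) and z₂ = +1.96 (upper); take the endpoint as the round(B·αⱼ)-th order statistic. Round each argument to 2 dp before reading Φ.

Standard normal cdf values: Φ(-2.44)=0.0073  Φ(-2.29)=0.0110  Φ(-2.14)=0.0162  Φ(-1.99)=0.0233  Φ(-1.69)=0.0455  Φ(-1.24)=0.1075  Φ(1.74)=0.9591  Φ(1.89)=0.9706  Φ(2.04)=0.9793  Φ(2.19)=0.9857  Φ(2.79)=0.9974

(25.7, 29.7)

Lower: z₀ + z₁ = 0.202 + (-1.960) = -1.758; 1 − a(z₀+z₁) = 1 − (-0.040)(-1.758) = 0.9297; argument = 0.202 + (-1.758)/0.9297 = -1.6890 → -1.69.
α₁ = Φ(-1.69) = 0.0455; rank = round(200 × 0.0455) = 9; θ*₍9₎ = 25.7.
Upper: z₀ + z₂ = 2.162; 1 − a(z₀+z₂) = 1.0865; argument = 2.1919 → 2.19; α₂ = 0.9857; rank = 197; θ*₍197₎ = 29.7.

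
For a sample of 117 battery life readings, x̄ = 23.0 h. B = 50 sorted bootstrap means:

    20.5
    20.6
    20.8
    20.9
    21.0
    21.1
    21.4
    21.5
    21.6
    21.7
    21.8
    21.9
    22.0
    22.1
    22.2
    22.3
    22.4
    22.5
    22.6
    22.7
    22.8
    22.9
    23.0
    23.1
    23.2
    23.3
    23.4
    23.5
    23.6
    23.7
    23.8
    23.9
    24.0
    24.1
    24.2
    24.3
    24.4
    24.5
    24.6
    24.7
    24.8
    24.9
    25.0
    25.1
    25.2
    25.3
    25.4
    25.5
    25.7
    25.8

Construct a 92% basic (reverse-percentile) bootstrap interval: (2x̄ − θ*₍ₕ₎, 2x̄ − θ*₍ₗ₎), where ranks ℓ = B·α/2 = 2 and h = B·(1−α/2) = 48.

Percentile endpoints at ranks 2 and 48: θ*₍2₎ = 20.6, θ*₍48₎ = 25.5.
Basic interval reflects these around x̄:
  lower = 2 × 23.0 − 25.5 = 20.5
  upper = 2 × 23.0 − 20.6 = 25.4

(20.5, 25.4)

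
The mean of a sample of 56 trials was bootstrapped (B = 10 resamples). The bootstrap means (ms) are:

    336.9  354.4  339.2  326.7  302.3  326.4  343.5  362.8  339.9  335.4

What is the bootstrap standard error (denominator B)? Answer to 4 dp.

SE* = 15.6473

Bootstrap SE is the standard deviation of the 10 replicate means.
Mean of replicates: (336.9 + 354.4 + 339.2 + 326.7 + 302.3 + 326.4 + 343.5 + 362.8 + 339.9 + 335.4) / 10 = 3367.50000 / 10 = 336.75000
Sum of squared deviations: (+0.15000)² + (+17.65000)² + (+2.45000)² + (−10.05000)² + (−34.45000)² + (−10.35000)² + (+6.75000)² + (+26.05000)² + (+3.15000)² + (−1.35000)² = 2448.38500
Variance = 2448.38500 / 10 = 244.83850
SE* = √244.83850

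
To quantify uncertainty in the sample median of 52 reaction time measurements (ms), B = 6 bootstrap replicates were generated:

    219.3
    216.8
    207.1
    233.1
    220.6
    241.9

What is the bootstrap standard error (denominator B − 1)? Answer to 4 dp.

SE* = 12.4082

Bootstrap SE is the standard deviation of the 6 replicate medians.
Mean of replicates: (219.3 + 216.8 + 207.1 + 233.1 + 220.6 + 241.9) / 6 = 1338.80000 / 6 = 223.13333
Sum of squared deviations: (−3.83333)² + (−6.33333)² + (−16.03333)² + (+9.96667)² + (−2.53333)² + (+18.76667)² = 769.81333
Variance = 769.81333 / 5 = 153.96267
SE* = √153.96267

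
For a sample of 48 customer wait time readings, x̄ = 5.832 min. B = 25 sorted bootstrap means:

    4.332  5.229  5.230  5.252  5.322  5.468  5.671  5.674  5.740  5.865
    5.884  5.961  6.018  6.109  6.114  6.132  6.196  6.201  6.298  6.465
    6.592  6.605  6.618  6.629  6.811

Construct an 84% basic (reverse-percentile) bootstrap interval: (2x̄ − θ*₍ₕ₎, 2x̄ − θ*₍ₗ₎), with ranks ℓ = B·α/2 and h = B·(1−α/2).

Percentile endpoints at ranks 2 and 23: θ*₍2₎ = 5.229, θ*₍23₎ = 6.618.
Basic interval reflects these around x̄:
  lower = 2 × 5.832 − 6.618 = 5.046
  upper = 2 × 5.832 − 5.229 = 6.435

(5.046, 6.435)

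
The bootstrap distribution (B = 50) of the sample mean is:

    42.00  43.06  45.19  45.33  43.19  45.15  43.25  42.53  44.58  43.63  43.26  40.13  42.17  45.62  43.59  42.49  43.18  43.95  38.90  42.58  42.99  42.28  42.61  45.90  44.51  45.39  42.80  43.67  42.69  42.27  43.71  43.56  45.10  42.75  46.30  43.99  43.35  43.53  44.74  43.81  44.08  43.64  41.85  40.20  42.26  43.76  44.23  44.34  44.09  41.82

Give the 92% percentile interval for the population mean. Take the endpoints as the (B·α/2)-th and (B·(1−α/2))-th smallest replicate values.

(40.13, 45.62)

Sorted replicates: 38.90, 40.13, 40.20, 41.82, 41.85, 42.00, 42.17, 42.26, 42.27, 42.28, 42.49, 42.53, 42.58, 42.61, 42.69, 42.75, 42.80, 42.99, 43.06, 43.18, 43.19, 43.25, 43.26, 43.35, 43.53, 43.56, 43.59, 43.63, 43.64, 43.67, 43.71, 43.76, 43.81, 43.95, 43.99, 44.08, 44.09, 44.23, 44.34, 44.51, 44.58, 44.74, 45.10, 45.15, 45.19, 45.33, 45.39, 45.62, 45.90, 46.30
α = 0.08; lower rank = 50 × 0.040 = 2; upper rank = 50 × 0.960 = 48.
The 2nd smallest replicate is 40.13; the 48th is 45.62.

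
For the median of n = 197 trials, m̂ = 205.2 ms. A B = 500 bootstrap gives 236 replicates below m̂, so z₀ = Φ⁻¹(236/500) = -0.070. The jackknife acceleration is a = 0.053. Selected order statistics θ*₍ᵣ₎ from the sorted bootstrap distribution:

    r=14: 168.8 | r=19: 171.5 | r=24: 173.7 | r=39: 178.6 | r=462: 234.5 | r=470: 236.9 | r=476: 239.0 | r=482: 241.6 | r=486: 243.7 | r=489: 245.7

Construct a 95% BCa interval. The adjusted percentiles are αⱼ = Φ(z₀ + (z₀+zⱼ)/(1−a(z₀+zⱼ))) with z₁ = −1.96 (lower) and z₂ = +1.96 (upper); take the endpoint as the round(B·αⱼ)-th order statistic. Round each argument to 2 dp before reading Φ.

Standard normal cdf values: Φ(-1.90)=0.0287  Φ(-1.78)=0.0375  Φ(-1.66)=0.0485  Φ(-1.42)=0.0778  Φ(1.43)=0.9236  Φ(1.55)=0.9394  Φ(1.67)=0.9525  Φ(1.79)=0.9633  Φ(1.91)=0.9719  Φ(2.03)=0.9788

(168.8, 245.7)

Lower: z₀ + z₁ = -0.070 + (-1.960) = -2.030; 1 − a(z₀+z₁) = 1 − (0.053)(-2.030) = 1.1076; argument = -0.070 + (-2.030)/1.1076 = -1.9028 → -1.90.
α₁ = Φ(-1.90) = 0.0287; rank = round(500 × 0.0287) = 14; θ*₍14₎ = 168.8.
Upper: z₀ + z₂ = 1.890; 1 − a(z₀+z₂) = 0.8998; argument = 2.0304 → 2.03; α₂ = 0.9788; rank = 489; θ*₍489₎ = 245.7.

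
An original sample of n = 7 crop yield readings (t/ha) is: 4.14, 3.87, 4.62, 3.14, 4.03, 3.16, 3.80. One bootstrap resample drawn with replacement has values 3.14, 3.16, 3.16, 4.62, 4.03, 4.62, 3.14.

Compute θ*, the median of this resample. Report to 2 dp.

Sorted: 3.14, 3.14, 3.16, 3.16, 4.03, 4.62, 4.62
Median = middle value = 3.16

θ* = 3.16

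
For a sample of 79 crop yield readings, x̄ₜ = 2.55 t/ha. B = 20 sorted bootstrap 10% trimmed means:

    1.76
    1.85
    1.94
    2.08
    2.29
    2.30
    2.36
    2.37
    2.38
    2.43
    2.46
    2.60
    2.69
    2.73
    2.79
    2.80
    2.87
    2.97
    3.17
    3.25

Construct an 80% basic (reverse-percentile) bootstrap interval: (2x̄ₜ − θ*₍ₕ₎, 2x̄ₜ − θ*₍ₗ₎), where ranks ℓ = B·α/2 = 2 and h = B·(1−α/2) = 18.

(2.13, 3.25)

Percentile endpoints at ranks 2 and 18: θ*₍2₎ = 1.85, θ*₍18₎ = 2.97.
Basic interval reflects these around x̄ₜ:
  lower = 2 × 2.55 − 2.97 = 2.13
  upper = 2 × 2.55 − 1.85 = 3.25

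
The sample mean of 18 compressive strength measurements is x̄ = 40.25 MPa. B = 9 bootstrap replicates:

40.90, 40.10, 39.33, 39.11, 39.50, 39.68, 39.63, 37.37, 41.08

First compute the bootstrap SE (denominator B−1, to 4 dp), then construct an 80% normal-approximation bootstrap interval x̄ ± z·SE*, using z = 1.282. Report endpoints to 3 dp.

(38.859, 41.641)

Mean of replicates = 39.6333; sum of squared deviations = 9.4236; SE* = √(9.4236/8) = 1.0853
Margin = 1.282 × 1.0853 = 1.3914
Interval: 40.25 ± 1.3914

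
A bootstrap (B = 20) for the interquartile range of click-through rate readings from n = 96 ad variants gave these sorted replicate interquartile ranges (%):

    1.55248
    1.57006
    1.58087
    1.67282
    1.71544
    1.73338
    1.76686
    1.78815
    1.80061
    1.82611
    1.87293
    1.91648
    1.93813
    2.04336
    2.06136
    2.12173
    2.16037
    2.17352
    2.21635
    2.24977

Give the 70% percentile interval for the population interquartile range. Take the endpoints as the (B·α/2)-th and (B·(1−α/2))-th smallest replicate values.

(1.58087, 2.16037)

α = 0.30; lower rank = 20 × 0.150 = 3; upper rank = 20 × 0.850 = 17.
The 3rd smallest replicate is 1.58087; the 17th is 2.16037.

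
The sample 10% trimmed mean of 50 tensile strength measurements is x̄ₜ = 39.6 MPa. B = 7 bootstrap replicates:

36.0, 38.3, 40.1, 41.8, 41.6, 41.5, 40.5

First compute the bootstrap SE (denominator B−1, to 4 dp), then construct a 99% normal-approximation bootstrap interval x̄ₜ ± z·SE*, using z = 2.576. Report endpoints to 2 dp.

Mean of replicates = 39.9714; sum of squared deviations = 27.1943; SE* = √(27.1943/6) = 2.1289
Margin = 2.576 × 2.1289 = 5.484
Interval: 39.6 ± 5.484

(34.12, 45.08)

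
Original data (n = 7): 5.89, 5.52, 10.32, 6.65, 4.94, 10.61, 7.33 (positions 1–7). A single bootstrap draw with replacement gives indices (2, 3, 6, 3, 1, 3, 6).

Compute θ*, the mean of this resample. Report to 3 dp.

θ* = 9.084

Resample values: 5.52, 10.32, 10.61, 10.32, 5.89, 10.32, 10.61.
Mean = (5.52 + 10.32 + 10.61 + 10.32 + 5.89 + 10.32 + 10.61) / 7 = 63.590 / 7 = 9.084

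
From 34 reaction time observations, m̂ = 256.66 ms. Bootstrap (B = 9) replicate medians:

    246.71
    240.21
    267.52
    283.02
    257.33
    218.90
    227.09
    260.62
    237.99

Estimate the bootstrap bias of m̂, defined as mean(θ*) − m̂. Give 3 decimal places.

mean(θ*) = (246.71 + 240.21 + 267.52 + 283.02 + 257.33 + 218.90 + 227.09 + 260.62 + 237.99) / 9 = 248.8211
bias = 248.8211 − 256.66

bias = −7.839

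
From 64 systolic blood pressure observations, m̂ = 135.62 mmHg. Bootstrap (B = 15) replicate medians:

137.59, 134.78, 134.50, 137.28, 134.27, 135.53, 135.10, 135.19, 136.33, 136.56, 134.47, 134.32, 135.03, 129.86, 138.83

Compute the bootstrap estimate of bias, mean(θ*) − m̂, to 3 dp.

mean(θ*) = (137.59 + 134.78 + 134.50 + 137.28 + 134.27 + 135.53 + 135.10 + 135.19 + 136.33 + 136.56 + 134.47 + 134.32 + 135.03 + 129.86 + 138.83) / 15 = 135.3093
bias = 135.3093 − 135.62

bias = −0.311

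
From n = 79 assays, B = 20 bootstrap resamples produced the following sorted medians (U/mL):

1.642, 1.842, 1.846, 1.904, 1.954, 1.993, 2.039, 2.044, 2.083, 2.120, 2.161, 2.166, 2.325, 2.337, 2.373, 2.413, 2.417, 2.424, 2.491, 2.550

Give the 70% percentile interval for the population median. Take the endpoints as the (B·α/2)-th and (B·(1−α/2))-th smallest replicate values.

(1.846, 2.417)

α = 0.30; lower rank = 20 × 0.150 = 3; upper rank = 20 × 0.850 = 17.
The 3rd smallest replicate is 1.846; the 17th is 2.417.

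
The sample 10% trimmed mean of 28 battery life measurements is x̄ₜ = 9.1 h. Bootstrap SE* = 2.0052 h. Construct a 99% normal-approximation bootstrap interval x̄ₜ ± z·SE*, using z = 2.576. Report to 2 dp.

Margin = 2.576 × 2.0052 = 5.165
Interval: 9.1 ± 5.165

(3.93, 14.27)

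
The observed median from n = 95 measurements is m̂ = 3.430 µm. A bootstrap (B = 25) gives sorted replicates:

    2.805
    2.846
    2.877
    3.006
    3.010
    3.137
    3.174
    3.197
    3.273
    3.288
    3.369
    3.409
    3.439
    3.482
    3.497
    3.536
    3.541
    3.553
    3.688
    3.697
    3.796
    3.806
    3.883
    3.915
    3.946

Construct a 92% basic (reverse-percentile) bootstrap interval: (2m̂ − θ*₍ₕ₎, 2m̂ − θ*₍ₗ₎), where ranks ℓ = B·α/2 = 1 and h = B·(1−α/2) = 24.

Percentile endpoints at ranks 1 and 24: θ*₍1₎ = 2.805, θ*₍24₎ = 3.915.
Basic interval reflects these around m̂:
  lower = 2 × 3.430 − 3.915 = 2.945
  upper = 2 × 3.430 − 2.805 = 4.055

(2.945, 4.055)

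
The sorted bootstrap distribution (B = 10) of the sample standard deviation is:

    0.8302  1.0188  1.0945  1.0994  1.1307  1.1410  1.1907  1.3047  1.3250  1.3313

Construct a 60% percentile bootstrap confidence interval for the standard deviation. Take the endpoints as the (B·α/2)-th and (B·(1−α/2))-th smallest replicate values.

α = 0.40; lower rank = 10 × 0.200 = 2; upper rank = 10 × 0.800 = 8.
The 2nd smallest replicate is 1.0188; the 8th is 1.3047.

(1.0188, 1.3047)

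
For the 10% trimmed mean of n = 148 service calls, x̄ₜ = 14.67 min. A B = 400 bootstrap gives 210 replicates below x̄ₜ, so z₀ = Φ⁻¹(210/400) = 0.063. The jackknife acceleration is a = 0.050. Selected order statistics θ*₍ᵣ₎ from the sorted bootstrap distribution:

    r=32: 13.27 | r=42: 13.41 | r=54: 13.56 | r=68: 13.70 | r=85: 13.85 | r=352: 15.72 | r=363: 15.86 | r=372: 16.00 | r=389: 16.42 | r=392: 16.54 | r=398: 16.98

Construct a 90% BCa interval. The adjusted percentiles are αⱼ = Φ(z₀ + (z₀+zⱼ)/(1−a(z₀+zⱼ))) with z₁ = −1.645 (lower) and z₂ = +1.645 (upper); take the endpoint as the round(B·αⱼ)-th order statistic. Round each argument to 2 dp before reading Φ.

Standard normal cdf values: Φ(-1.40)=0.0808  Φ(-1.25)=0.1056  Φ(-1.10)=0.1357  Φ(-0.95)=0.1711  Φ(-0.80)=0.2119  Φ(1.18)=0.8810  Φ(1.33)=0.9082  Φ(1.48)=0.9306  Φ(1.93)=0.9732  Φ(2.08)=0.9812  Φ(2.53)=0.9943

(13.27, 16.42)

Lower: z₀ + z₁ = 0.063 + (-1.645) = -1.582; 1 − a(z₀+z₁) = 1 − (0.050)(-1.582) = 1.0791; argument = 0.063 + (-1.582)/1.0791 = -1.4030 → -1.40.
α₁ = Φ(-1.40) = 0.0808; rank = round(400 × 0.0808) = 32; θ*₍32₎ = 13.27.
Upper: z₀ + z₂ = 1.708; 1 − a(z₀+z₂) = 0.9146; argument = 1.9305 → 1.93; α₂ = 0.9732; rank = 389; θ*₍389₎ = 16.42.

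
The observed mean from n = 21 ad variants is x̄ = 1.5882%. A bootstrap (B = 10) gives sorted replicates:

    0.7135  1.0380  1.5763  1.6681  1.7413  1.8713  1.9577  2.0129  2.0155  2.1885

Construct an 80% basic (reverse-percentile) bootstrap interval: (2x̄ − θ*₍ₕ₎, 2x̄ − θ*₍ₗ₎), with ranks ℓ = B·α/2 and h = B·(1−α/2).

Percentile endpoints at ranks 1 and 9: θ*₍1₎ = 0.7135, θ*₍9₎ = 2.0155.
Basic interval reflects these around x̄:
  lower = 2 × 1.5882 − 2.0155 = 1.1609
  upper = 2 × 1.5882 − 0.7135 = 2.4629

(1.1609, 2.4629)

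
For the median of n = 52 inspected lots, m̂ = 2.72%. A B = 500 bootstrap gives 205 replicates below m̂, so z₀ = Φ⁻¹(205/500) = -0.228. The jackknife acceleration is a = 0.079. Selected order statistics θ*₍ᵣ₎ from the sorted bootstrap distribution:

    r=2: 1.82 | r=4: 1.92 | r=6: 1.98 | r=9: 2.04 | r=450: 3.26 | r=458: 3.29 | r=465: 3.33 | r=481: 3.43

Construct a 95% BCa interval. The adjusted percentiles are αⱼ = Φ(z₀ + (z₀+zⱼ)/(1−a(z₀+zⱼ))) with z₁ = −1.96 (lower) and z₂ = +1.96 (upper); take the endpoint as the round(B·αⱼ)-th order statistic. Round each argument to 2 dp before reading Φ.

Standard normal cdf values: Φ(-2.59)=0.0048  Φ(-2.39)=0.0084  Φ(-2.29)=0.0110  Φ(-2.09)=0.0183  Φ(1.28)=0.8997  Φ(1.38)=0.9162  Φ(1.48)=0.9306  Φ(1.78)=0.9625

(2.04, 3.43)

Lower: z₀ + z₁ = -0.228 + (-1.960) = -2.188; 1 − a(z₀+z₁) = 1 − (0.079)(-2.188) = 1.1729; argument = -0.228 + (-2.188)/1.1729 = -2.0935 → -2.09.
α₁ = Φ(-2.09) = 0.0183; rank = round(500 × 0.0183) = 9; θ*₍9₎ = 2.04.
Upper: z₀ + z₂ = 1.732; 1 − a(z₀+z₂) = 0.8632; argument = 1.7786 → 1.78; α₂ = 0.9625; rank = 481; θ*₍481₎ = 3.43.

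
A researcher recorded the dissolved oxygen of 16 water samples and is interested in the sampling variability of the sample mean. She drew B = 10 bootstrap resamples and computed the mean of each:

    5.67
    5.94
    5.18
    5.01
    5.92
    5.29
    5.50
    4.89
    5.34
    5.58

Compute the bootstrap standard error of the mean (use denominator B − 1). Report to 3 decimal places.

Bootstrap SE is the standard deviation of the 10 replicate means.
Mean of replicates: (5.67 + 5.94 + 5.18 + 5.01 + 5.92 + 5.29 + 5.50 + 4.89 + 5.34 + 5.58) / 10 = 54.3200 / 10 = 5.4320
Sum of squared deviations: (+0.2380)² + (+0.5080)² + (−0.2520)² + (−0.4220)² + (+0.4880)² + (−0.1420)² + (+0.0680)² + (−0.5420)² + (−0.0920)² + (+0.1480)² = 1.1434
Variance = 1.1434 / 9 = 0.1270
SE* = √0.1270

SE* = 0.356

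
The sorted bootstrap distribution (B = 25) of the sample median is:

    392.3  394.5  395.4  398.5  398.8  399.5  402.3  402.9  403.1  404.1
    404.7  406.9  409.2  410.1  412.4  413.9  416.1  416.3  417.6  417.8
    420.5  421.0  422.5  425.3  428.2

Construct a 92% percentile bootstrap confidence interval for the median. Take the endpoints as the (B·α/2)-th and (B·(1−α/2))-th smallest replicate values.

(392.3, 425.3)

α = 0.08; lower rank = 25 × 0.040 = 1; upper rank = 25 × 0.960 = 24.
The 1st smallest replicate is 392.3; the 24th is 425.3.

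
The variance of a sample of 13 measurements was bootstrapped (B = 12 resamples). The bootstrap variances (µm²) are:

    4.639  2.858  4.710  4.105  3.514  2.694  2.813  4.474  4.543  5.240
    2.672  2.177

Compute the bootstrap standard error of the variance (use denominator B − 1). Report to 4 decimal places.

SE* = 1.0298

Bootstrap SE is the standard deviation of the 12 replicate variances.
Mean of replicates: (4.639 + 2.858 + 4.710 + 4.105 + 3.514 + 2.694 + 2.813 + 4.474 + 4.543 + 5.240 + 2.672 + 2.177) / 12 = 44.43900 / 12 = 3.70325
Sum of squared deviations: (+0.93575)² + (−0.84525)² + (+1.00675)² + (+0.40175)² + (−0.18925)² + (−1.00925)² + (−0.89025)² + (+0.77075)² + (+0.83975)² + (+1.53675)² + (−1.03125)² + (−1.52625)² = 11.66572
Variance = 11.66572 / 11 = 1.06052
SE* = √1.06052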